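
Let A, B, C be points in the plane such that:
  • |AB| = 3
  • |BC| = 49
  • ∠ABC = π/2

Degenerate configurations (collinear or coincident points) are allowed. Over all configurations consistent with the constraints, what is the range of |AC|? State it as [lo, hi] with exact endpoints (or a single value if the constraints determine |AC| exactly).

|AB| ∈ {3}
|BC| ∈ {49}
|AC| ∈ {√(2410)}

|AC| = √(2410)  (≈ 49.0918)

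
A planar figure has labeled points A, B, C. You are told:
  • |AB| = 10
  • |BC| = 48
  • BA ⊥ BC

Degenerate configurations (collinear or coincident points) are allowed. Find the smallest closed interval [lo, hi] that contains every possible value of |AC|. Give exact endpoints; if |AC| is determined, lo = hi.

|AB| ∈ {10}
|BC| ∈ {48}
|AC| ∈ {2·√(601)}

|AC| = 2·√(601)  (≈ 49.0306)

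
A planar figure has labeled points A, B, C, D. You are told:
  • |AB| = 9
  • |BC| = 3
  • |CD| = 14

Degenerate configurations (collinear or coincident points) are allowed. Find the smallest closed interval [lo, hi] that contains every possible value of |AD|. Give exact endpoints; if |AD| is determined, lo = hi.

|AD| ∈ [2, 26]  (≈ [2.0000, 26.0000])

|AB| ∈ {9}
|BC| ∈ {3}
|CD| ∈ {14}
|AC| ∈ [6, 12]
|BD| ∈ [11, 17]
|AD| ∈ [2, 26]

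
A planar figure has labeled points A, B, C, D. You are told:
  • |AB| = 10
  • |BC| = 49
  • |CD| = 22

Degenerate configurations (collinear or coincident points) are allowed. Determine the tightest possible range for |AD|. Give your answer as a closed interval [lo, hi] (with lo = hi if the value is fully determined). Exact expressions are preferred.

|AB| ∈ {10}
|BC| ∈ {49}
|CD| ∈ {22}
|AC| ∈ [39, 59]
|BD| ∈ [27, 71]
|AD| ∈ [17, 81]

|AD| ∈ [17, 81]  (≈ [17.0000, 81.0000])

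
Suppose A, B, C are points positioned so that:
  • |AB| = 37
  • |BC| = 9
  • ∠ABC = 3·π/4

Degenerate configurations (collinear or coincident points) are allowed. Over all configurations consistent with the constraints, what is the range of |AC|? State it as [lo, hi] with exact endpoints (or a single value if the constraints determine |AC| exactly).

|AB| ∈ {37}
|BC| ∈ {9}
|AC| ∈ {√(333·√(2) + 1450)}

|AC| = √(333·√(2) + 1450)  (≈ 43.8285)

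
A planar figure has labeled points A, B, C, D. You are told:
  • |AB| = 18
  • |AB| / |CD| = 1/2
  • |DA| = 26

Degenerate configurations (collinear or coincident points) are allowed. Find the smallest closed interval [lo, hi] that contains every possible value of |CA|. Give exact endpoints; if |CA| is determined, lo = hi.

|AB| ∈ {18}
|AD| ∈ {26}
|CD| ∈ {36}
|BD| ∈ [8, 44]
|AC| ∈ [10, 62]
|BC| ∈ [0, 80]

|CA| ∈ [10, 62]  (≈ [10.0000, 62.0000])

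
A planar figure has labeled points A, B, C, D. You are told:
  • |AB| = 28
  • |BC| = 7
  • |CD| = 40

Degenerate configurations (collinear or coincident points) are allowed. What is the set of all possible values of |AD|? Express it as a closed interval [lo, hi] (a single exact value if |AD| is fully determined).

|AD| ∈ [5, 75]  (≈ [5.0000, 75.0000])

|AB| ∈ {28}
|BC| ∈ {7}
|CD| ∈ {40}
|AC| ∈ [21, 35]
|BD| ∈ [33, 47]
|AD| ∈ [5, 75]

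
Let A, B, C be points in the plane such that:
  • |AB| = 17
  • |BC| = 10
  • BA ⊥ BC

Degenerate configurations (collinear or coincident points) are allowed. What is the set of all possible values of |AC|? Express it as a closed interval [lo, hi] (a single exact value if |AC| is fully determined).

|AB| ∈ {17}
|BC| ∈ {10}
|AC| ∈ {√(389)}

|AC| = √(389)  (≈ 19.7231)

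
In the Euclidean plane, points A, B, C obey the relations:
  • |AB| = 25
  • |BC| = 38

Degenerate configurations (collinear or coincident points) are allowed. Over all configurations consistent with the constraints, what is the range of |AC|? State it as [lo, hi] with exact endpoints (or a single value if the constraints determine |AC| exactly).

|AB| ∈ {25}
|BC| ∈ {38}
|AC| ∈ [13, 63]

|AC| ∈ [13, 63]  (≈ [13.0000, 63.0000])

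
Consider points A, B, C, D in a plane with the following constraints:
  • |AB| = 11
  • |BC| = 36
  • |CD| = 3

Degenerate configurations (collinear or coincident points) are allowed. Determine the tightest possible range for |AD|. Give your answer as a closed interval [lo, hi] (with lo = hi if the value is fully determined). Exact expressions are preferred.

|AD| ∈ [22, 50]  (≈ [22.0000, 50.0000])

|AB| ∈ {11}
|BC| ∈ {36}
|CD| ∈ {3}
|AC| ∈ [25, 47]
|BD| ∈ [33, 39]
|AD| ∈ [22, 50]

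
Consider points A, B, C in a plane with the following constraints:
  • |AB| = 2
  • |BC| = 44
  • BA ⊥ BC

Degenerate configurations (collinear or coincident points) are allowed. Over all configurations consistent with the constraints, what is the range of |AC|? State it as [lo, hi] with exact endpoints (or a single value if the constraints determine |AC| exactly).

|AB| ∈ {2}
|BC| ∈ {44}
|AC| ∈ {2·√(485)}

|AC| = 2·√(485)  (≈ 44.0454)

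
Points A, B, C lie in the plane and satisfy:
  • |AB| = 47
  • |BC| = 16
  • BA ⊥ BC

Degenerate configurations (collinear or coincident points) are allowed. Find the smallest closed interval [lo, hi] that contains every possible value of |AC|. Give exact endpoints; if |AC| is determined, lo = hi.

|AB| ∈ {47}
|BC| ∈ {16}
|AC| ∈ {√(2465)}

|AC| = √(2465)  (≈ 49.6488)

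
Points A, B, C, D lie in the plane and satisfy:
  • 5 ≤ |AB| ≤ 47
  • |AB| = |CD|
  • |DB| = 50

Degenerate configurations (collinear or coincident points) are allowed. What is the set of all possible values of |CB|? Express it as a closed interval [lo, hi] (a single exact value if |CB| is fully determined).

|AB| ∈ [5, 47]
|BD| ∈ {50}
|CD| ∈ [5, 47]
|AD| ∈ [3, 97]
|BC| ∈ [3, 97]
|AC| ∈ [0, 144]

|CB| ∈ [3, 97]  (≈ [3.0000, 97.0000])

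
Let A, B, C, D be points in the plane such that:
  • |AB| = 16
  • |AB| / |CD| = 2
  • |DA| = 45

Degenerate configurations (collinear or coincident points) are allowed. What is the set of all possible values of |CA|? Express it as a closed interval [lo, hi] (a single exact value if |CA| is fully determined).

|CA| ∈ [37, 53]  (≈ [37.0000, 53.0000])

|AB| ∈ {16}
|AD| ∈ {45}
|CD| ∈ {8}
|BD| ∈ [29, 61]
|AC| ∈ [37, 53]
|BC| ∈ [21, 69]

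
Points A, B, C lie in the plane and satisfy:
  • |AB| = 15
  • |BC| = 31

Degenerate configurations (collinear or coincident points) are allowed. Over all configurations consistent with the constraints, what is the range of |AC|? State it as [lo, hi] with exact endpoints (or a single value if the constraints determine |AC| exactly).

|AB| ∈ {15}
|BC| ∈ {31}
|AC| ∈ [16, 46]

|AC| ∈ [16, 46]  (≈ [16.0000, 46.0000])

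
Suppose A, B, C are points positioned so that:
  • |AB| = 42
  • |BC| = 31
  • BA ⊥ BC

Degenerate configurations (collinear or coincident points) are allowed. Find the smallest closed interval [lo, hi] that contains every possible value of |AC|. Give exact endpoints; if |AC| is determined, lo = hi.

|AB| ∈ {42}
|BC| ∈ {31}
|AC| ∈ {5·√(109)}

|AC| = 5·√(109)  (≈ 52.2015)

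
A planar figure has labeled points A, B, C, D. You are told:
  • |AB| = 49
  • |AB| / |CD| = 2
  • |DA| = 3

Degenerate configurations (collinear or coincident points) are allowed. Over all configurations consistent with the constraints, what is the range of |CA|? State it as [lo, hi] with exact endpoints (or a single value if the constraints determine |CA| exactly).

|AB| ∈ {49}
|AD| ∈ {3}
|CD| ∈ {49/2}
|BD| ∈ [46, 52]
|AC| ∈ [43/2, 55/2]
|BC| ∈ [43/2, 153/2]

|CA| ∈ [43/2, 55/2]  (≈ [21.5000, 27.5000])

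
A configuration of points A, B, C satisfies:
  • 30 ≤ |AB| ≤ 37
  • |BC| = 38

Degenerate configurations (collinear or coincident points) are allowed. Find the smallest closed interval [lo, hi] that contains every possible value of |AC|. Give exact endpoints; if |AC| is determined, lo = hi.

|AC| ∈ [1, 75]  (≈ [1.0000, 75.0000])

|AB| ∈ [30, 37]
|BC| ∈ {38}
|AC| ∈ [1, 75]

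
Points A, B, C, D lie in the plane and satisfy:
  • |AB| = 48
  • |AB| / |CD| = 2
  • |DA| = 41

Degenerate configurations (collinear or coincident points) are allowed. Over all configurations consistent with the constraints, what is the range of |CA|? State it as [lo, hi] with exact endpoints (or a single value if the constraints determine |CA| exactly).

|AB| ∈ {48}
|AD| ∈ {41}
|CD| ∈ {24}
|BD| ∈ [7, 89]
|AC| ∈ [17, 65]
|BC| ∈ [0, 113]

|CA| ∈ [17, 65]  (≈ [17.0000, 65.0000])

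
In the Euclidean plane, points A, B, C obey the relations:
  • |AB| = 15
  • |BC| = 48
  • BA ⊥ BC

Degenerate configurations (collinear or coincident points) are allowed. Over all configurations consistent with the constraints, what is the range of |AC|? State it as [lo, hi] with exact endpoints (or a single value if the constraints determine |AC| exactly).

|AC| = 3·√(281)  (≈ 50.2892)

|AB| ∈ {15}
|BC| ∈ {48}
|AC| ∈ {3·√(281)}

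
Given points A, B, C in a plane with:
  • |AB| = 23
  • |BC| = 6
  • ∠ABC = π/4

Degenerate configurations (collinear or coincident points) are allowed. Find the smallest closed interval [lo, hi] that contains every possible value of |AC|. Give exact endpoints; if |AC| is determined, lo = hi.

|AC| = √(565 - 138·√(2))  (≈ 19.2312)

|AB| ∈ {23}
|BC| ∈ {6}
|AC| ∈ {√(565 - 138·√(2))}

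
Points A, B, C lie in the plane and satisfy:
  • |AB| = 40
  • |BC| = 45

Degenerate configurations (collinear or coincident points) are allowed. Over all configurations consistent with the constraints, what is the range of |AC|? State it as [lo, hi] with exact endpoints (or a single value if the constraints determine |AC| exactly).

|AB| ∈ {40}
|BC| ∈ {45}
|AC| ∈ [5, 85]

|AC| ∈ [5, 85]  (≈ [5.0000, 85.0000])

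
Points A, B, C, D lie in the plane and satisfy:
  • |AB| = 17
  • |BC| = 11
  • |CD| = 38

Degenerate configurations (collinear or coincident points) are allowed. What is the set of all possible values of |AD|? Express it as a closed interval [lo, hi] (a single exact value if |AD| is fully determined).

|AD| ∈ [10, 66]  (≈ [10.0000, 66.0000])

|AB| ∈ {17}
|BC| ∈ {11}
|CD| ∈ {38}
|AC| ∈ [6, 28]
|BD| ∈ [27, 49]
|AD| ∈ [10, 66]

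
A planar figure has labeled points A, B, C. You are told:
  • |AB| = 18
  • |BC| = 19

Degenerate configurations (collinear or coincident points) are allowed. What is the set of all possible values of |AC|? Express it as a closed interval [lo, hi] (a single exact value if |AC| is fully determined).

|AB| ∈ {18}
|BC| ∈ {19}
|AC| ∈ [1, 37]

|AC| ∈ [1, 37]  (≈ [1.0000, 37.0000])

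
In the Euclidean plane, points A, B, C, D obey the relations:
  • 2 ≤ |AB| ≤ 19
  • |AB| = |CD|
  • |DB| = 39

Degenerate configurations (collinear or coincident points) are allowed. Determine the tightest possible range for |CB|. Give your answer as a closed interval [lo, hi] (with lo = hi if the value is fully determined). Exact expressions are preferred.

|CB| ∈ [20, 58]  (≈ [20.0000, 58.0000])

|AB| ∈ [2, 19]
|BD| ∈ {39}
|CD| ∈ [2, 19]
|AD| ∈ [20, 58]
|BC| ∈ [20, 58]
|AC| ∈ [1, 77]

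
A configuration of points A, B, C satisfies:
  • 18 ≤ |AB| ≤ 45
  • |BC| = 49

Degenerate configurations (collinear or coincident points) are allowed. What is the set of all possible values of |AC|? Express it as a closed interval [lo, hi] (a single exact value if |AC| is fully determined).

|AC| ∈ [4, 94]  (≈ [4.0000, 94.0000])

|AB| ∈ [18, 45]
|BC| ∈ {49}
|AC| ∈ [4, 94]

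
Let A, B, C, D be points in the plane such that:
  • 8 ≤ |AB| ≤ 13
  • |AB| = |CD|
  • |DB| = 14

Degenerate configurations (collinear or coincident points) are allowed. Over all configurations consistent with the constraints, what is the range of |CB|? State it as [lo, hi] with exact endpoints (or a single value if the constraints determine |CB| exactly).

|AB| ∈ [8, 13]
|BD| ∈ {14}
|CD| ∈ [8, 13]
|AD| ∈ [1, 27]
|BC| ∈ [1, 27]
|AC| ∈ [0, 40]

|CB| ∈ [1, 27]  (≈ [1.0000, 27.0000])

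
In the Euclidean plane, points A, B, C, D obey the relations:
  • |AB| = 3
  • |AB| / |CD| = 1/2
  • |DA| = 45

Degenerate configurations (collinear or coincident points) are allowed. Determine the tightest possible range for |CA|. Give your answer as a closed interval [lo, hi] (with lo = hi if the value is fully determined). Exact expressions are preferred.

|CA| ∈ [39, 51]  (≈ [39.0000, 51.0000])

|AB| ∈ {3}
|AD| ∈ {45}
|CD| ∈ {6}
|BD| ∈ [42, 48]
|AC| ∈ [39, 51]
|BC| ∈ [36, 54]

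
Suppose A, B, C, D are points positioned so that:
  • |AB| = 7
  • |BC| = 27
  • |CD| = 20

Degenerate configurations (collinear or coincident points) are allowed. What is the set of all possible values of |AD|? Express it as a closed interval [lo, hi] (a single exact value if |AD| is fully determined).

|AB| ∈ {7}
|BC| ∈ {27}
|CD| ∈ {20}
|AC| ∈ [20, 34]
|BD| ∈ [7, 47]
|AD| ∈ [0, 54]

|AD| ∈ [0, 54]  (≈ [0.0000, 54.0000])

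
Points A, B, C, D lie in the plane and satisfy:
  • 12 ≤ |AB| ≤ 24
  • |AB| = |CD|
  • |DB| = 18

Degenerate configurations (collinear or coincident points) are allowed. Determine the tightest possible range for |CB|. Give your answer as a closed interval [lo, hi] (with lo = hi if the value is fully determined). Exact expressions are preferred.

|AB| ∈ [12, 24]
|BD| ∈ {18}
|CD| ∈ [12, 24]
|AD| ∈ [0, 42]
|BC| ∈ [0, 42]
|AC| ∈ [0, 66]

|CB| ∈ [0, 42]  (≈ [0.0000, 42.0000])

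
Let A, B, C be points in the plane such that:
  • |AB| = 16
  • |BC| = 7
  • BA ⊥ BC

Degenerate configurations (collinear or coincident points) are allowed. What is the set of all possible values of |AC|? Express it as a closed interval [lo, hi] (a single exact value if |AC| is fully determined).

|AB| ∈ {16}
|BC| ∈ {7}
|AC| ∈ {√(305)}

|AC| = √(305)  (≈ 17.4642)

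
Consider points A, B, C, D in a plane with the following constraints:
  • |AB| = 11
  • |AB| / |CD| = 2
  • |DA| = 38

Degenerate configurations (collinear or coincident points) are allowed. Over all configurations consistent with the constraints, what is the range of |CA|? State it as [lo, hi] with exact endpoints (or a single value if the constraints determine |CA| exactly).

|AB| ∈ {11}
|AD| ∈ {38}
|CD| ∈ {11/2}
|BD| ∈ [27, 49]
|AC| ∈ [65/2, 87/2]
|BC| ∈ [43/2, 109/2]

|CA| ∈ [65/2, 87/2]  (≈ [32.5000, 43.5000])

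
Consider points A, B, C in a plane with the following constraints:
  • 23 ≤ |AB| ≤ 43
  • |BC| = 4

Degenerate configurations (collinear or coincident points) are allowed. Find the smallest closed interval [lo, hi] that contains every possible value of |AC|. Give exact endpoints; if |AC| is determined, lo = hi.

|AB| ∈ [23, 43]
|BC| ∈ {4}
|AC| ∈ [19, 47]

|AC| ∈ [19, 47]  (≈ [19.0000, 47.0000])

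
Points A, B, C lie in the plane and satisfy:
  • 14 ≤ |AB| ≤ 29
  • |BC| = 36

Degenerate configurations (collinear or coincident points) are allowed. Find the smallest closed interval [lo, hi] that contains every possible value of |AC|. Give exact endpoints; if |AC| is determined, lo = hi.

|AC| ∈ [7, 65]  (≈ [7.0000, 65.0000])

|AB| ∈ [14, 29]
|BC| ∈ {36}
|AC| ∈ [7, 65]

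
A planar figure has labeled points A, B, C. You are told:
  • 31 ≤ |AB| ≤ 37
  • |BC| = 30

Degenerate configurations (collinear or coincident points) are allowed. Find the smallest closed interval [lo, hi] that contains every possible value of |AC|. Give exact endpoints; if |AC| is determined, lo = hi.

|AC| ∈ [1, 67]  (≈ [1.0000, 67.0000])

|AB| ∈ [31, 37]
|BC| ∈ {30}
|AC| ∈ [1, 67]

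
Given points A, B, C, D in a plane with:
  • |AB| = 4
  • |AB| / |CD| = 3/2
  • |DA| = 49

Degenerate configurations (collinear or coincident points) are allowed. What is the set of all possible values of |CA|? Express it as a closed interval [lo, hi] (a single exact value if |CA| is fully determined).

|CA| ∈ [139/3, 155/3]  (≈ [46.3333, 51.6667])

|AB| ∈ {4}
|AD| ∈ {49}
|CD| ∈ {8/3}
|BD| ∈ [45, 53]
|AC| ∈ [139/3, 155/3]
|BC| ∈ [127/3, 167/3]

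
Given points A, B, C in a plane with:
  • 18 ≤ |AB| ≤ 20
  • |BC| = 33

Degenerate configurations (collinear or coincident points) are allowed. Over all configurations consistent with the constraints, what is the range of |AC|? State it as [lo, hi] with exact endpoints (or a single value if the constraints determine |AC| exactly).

|AC| ∈ [13, 53]  (≈ [13.0000, 53.0000])

|AB| ∈ [18, 20]
|BC| ∈ {33}
|AC| ∈ [13, 53]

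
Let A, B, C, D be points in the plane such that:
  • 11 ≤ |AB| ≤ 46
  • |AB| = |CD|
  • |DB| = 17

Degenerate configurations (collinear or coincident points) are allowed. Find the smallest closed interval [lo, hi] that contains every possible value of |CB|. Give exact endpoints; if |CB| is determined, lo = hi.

|AB| ∈ [11, 46]
|BD| ∈ {17}
|CD| ∈ [11, 46]
|AD| ∈ [0, 63]
|BC| ∈ [0, 63]
|AC| ∈ [0, 109]

|CB| ∈ [0, 63]  (≈ [0.0000, 63.0000])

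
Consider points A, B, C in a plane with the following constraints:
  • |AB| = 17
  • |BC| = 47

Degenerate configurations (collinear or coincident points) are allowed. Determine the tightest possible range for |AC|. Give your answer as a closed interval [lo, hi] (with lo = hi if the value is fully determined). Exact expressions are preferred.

|AC| ∈ [30, 64]  (≈ [30.0000, 64.0000])

|AB| ∈ {17}
|BC| ∈ {47}
|AC| ∈ [30, 64]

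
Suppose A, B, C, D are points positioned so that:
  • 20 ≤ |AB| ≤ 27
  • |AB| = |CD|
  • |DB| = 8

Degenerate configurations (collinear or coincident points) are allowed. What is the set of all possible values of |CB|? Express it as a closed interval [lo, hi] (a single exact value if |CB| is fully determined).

|CB| ∈ [12, 35]  (≈ [12.0000, 35.0000])

|AB| ∈ [20, 27]
|BD| ∈ {8}
|CD| ∈ [20, 27]
|AD| ∈ [12, 35]
|BC| ∈ [12, 35]
|AC| ∈ [0, 62]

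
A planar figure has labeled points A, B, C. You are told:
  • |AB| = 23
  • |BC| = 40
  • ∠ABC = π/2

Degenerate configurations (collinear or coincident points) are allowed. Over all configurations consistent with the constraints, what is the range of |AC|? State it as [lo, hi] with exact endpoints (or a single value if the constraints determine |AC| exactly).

|AC| = √(2129)  (≈ 46.1411)

|AB| ∈ {23}
|BC| ∈ {40}
|AC| ∈ {√(2129)}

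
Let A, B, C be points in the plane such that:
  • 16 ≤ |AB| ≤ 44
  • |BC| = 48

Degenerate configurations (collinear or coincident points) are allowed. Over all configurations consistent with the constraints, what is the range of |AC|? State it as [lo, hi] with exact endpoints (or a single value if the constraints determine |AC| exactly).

|AB| ∈ [16, 44]
|BC| ∈ {48}
|AC| ∈ [4, 92]

|AC| ∈ [4, 92]  (≈ [4.0000, 92.0000])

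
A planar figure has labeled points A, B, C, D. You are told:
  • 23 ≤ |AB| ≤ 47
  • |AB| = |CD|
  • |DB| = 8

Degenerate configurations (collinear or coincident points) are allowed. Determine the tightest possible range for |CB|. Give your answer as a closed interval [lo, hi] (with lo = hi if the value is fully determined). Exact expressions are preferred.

|CB| ∈ [15, 55]  (≈ [15.0000, 55.0000])

|AB| ∈ [23, 47]
|BD| ∈ {8}
|CD| ∈ [23, 47]
|AD| ∈ [15, 55]
|BC| ∈ [15, 55]
|AC| ∈ [0, 102]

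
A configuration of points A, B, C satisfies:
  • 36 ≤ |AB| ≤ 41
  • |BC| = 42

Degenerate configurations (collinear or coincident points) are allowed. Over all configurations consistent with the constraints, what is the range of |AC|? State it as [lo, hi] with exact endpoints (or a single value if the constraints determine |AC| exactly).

|AB| ∈ [36, 41]
|BC| ∈ {42}
|AC| ∈ [1, 83]

|AC| ∈ [1, 83]  (≈ [1.0000, 83.0000])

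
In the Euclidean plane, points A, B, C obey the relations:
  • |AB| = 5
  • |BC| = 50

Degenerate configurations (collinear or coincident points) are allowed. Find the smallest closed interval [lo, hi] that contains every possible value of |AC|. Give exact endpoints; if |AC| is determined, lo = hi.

|AC| ∈ [45, 55]  (≈ [45.0000, 55.0000])

|AB| ∈ {5}
|BC| ∈ {50}
|AC| ∈ [45, 55]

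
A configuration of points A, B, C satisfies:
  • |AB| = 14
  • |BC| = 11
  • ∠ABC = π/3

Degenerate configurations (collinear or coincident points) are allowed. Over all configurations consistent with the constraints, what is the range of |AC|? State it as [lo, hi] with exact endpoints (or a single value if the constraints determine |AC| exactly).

|AB| ∈ {14}
|BC| ∈ {11}
|AC| ∈ {√(163)}

|AC| = √(163)  (≈ 12.7671)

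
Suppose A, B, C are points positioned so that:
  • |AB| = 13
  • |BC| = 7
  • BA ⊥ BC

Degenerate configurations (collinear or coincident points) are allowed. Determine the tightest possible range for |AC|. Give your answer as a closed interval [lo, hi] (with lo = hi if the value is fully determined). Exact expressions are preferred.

|AB| ∈ {13}
|BC| ∈ {7}
|AC| ∈ {√(218)}

|AC| = √(218)  (≈ 14.7648)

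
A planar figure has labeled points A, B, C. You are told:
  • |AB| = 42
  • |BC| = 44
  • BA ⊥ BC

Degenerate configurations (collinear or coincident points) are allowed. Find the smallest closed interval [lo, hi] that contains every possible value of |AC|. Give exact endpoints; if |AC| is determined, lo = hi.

|AB| ∈ {42}
|BC| ∈ {44}
|AC| ∈ {10·√(37)}

|AC| = 10·√(37)  (≈ 60.8276)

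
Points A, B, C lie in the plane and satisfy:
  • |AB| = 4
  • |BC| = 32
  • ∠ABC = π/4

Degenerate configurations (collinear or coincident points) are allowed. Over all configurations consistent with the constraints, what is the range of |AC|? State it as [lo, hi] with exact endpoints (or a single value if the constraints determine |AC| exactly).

|AC| = 4·√(65 - 8·√(2))  (≈ 29.3084)

|AB| ∈ {4}
|BC| ∈ {32}
|AC| ∈ {4·√(65 - 8·√(2))}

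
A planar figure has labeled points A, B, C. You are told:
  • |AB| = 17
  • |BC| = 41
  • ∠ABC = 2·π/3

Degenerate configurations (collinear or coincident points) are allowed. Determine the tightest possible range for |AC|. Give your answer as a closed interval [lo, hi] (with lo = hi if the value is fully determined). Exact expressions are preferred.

|AB| ∈ {17}
|BC| ∈ {41}
|AC| ∈ {√(2667)}

|AC| = √(2667)  (≈ 51.6430)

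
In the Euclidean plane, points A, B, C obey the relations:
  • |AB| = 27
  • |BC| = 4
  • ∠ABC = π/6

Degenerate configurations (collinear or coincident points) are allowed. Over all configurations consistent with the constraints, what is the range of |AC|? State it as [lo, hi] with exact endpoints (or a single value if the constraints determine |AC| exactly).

|AC| = √(745 - 108·√(3))  (≈ 23.6207)

|AB| ∈ {27}
|BC| ∈ {4}
|AC| ∈ {√(745 - 108·√(3))}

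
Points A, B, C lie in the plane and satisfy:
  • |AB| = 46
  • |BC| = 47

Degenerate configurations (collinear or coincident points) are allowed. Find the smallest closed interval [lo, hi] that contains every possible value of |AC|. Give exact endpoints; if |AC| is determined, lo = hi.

|AC| ∈ [1, 93]  (≈ [1.0000, 93.0000])

|AB| ∈ {46}
|BC| ∈ {47}
|AC| ∈ [1, 93]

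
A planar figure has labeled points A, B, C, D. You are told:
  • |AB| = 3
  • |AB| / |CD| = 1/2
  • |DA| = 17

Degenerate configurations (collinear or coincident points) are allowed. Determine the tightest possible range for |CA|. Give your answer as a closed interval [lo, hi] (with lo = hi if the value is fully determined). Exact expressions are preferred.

|AB| ∈ {3}
|AD| ∈ {17}
|CD| ∈ {6}
|BD| ∈ [14, 20]
|AC| ∈ [11, 23]
|BC| ∈ [8, 26]

|CA| ∈ [11, 23]  (≈ [11.0000, 23.0000])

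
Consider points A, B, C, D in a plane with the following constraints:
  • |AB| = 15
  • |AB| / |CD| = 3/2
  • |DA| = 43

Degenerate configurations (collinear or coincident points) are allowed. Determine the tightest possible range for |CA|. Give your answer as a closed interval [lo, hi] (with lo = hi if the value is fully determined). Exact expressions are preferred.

|CA| ∈ [33, 53]  (≈ [33.0000, 53.0000])

|AB| ∈ {15}
|AD| ∈ {43}
|CD| ∈ {10}
|BD| ∈ [28, 58]
|AC| ∈ [33, 53]
|BC| ∈ [18, 68]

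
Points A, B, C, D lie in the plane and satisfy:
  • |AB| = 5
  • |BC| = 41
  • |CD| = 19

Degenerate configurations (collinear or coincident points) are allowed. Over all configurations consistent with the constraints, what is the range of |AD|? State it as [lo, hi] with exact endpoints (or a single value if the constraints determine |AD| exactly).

|AD| ∈ [17, 65]  (≈ [17.0000, 65.0000])

|AB| ∈ {5}
|BC| ∈ {41}
|CD| ∈ {19}
|AC| ∈ [36, 46]
|BD| ∈ [22, 60]
|AD| ∈ [17, 65]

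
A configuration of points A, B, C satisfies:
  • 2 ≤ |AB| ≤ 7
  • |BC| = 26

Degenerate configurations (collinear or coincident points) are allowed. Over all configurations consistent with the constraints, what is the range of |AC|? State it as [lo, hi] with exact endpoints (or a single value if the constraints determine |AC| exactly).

|AC| ∈ [19, 33]  (≈ [19.0000, 33.0000])

|AB| ∈ [2, 7]
|BC| ∈ {26}
|AC| ∈ [19, 33]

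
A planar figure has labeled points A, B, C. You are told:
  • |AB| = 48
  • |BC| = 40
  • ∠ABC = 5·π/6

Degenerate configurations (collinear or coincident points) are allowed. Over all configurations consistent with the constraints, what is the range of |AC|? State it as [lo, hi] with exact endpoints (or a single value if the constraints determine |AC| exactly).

|AC| = 8·√(30·√(3) + 61)  (≈ 85.0267)

|AB| ∈ {48}
|BC| ∈ {40}
|AC| ∈ {8·√(30·√(3) + 61)}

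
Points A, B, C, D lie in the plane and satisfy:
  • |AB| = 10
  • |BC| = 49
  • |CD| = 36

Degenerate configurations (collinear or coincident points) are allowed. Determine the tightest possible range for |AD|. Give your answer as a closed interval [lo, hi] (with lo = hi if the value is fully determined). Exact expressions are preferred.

|AD| ∈ [3, 95]  (≈ [3.0000, 95.0000])

|AB| ∈ {10}
|BC| ∈ {49}
|CD| ∈ {36}
|AC| ∈ [39, 59]
|BD| ∈ [13, 85]
|AD| ∈ [3, 95]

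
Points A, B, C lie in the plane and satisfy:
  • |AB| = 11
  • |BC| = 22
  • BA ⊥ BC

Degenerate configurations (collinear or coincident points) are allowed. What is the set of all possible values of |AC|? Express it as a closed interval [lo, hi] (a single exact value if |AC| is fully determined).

|AC| = 11·√(5)  (≈ 24.5967)

|AB| ∈ {11}
|BC| ∈ {22}
|AC| ∈ {11·√(5)}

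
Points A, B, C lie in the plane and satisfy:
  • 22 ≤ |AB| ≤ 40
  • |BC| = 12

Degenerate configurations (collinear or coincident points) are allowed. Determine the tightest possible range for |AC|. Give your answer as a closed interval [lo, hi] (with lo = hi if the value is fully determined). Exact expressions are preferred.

|AC| ∈ [10, 52]  (≈ [10.0000, 52.0000])

|AB| ∈ [22, 40]
|BC| ∈ {12}
|AC| ∈ [10, 52]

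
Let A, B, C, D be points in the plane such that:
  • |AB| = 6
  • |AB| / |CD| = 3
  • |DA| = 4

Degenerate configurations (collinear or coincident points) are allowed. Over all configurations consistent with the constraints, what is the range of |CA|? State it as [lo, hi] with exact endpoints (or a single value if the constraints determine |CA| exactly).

|CA| ∈ [2, 6]  (≈ [2.0000, 6.0000])

|AB| ∈ {6}
|AD| ∈ {4}
|CD| ∈ {2}
|BD| ∈ [2, 10]
|AC| ∈ [2, 6]
|BC| ∈ [0, 12]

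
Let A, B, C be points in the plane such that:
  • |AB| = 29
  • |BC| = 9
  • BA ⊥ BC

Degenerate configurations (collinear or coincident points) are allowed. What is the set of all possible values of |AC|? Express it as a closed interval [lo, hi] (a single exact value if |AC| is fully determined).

|AC| = √(922)  (≈ 30.3645)

|AB| ∈ {29}
|BC| ∈ {9}
|AC| ∈ {√(922)}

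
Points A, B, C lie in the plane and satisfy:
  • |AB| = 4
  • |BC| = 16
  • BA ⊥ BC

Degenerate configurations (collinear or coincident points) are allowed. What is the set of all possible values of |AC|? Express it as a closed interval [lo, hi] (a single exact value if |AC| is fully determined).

|AC| = 4·√(17)  (≈ 16.4924)

|AB| ∈ {4}
|BC| ∈ {16}
|AC| ∈ {4·√(17)}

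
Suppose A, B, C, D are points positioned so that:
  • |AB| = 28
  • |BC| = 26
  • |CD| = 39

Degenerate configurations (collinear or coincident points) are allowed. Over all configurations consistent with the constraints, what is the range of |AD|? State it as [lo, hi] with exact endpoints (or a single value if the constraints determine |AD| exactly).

|AD| ∈ [0, 93]  (≈ [0.0000, 93.0000])

|AB| ∈ {28}
|BC| ∈ {26}
|CD| ∈ {39}
|AC| ∈ [2, 54]
|BD| ∈ [13, 65]
|AD| ∈ [0, 93]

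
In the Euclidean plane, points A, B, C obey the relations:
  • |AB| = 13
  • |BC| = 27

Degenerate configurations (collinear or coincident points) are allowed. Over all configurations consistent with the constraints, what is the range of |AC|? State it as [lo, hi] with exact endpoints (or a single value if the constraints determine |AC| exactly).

|AC| ∈ [14, 40]  (≈ [14.0000, 40.0000])

|AB| ∈ {13}
|BC| ∈ {27}
|AC| ∈ [14, 40]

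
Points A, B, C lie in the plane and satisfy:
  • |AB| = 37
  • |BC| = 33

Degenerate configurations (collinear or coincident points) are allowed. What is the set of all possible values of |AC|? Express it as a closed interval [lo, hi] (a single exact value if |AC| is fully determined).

|AB| ∈ {37}
|BC| ∈ {33}
|AC| ∈ [4, 70]

|AC| ∈ [4, 70]  (≈ [4.0000, 70.0000])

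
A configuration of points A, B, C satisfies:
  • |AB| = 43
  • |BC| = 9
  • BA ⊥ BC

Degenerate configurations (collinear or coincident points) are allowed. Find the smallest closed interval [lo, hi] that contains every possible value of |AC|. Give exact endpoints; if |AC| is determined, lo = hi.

|AB| ∈ {43}
|BC| ∈ {9}
|AC| ∈ {√(1930)}

|AC| = √(1930)  (≈ 43.9318)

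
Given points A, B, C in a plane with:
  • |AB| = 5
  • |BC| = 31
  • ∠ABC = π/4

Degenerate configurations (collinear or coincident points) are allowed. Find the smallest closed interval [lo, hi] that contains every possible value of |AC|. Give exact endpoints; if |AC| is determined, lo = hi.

|AB| ∈ {5}
|BC| ∈ {31}
|AC| ∈ {√(986 - 155·√(2))}

|AC| = √(986 - 155·√(2))  (≈ 27.6911)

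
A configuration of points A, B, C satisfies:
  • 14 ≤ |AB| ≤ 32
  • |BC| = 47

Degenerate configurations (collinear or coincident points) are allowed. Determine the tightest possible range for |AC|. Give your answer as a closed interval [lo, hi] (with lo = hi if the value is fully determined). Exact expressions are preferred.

|AC| ∈ [15, 79]  (≈ [15.0000, 79.0000])

|AB| ∈ [14, 32]
|BC| ∈ {47}
|AC| ∈ [15, 79]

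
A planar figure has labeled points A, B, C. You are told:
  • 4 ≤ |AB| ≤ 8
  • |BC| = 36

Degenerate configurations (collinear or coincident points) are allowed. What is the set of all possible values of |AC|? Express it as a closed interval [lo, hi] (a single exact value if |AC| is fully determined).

|AC| ∈ [28, 44]  (≈ [28.0000, 44.0000])

|AB| ∈ [4, 8]
|BC| ∈ {36}
|AC| ∈ [28, 44]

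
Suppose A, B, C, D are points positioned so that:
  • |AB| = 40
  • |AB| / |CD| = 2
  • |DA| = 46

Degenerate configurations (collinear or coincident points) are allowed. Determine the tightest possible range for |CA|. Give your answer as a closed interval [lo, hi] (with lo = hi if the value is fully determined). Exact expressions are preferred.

|CA| ∈ [26, 66]  (≈ [26.0000, 66.0000])

|AB| ∈ {40}
|AD| ∈ {46}
|CD| ∈ {20}
|BD| ∈ [6, 86]
|AC| ∈ [26, 66]
|BC| ∈ [0, 106]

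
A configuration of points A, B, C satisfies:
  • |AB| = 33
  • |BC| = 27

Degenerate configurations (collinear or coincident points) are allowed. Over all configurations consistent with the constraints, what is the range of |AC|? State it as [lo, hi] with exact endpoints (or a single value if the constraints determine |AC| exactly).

|AB| ∈ {33}
|BC| ∈ {27}
|AC| ∈ [6, 60]

|AC| ∈ [6, 60]  (≈ [6.0000, 60.0000])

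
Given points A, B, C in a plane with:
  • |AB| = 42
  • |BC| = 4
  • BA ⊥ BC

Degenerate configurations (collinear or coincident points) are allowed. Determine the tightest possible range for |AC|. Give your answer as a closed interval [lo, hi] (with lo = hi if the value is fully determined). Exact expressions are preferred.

|AC| = 2·√(445)  (≈ 42.1900)

|AB| ∈ {42}
|BC| ∈ {4}
|AC| ∈ {2·√(445)}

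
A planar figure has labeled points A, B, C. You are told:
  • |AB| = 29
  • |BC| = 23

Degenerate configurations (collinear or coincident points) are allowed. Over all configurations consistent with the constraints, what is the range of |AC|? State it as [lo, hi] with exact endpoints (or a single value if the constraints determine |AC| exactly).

|AC| ∈ [6, 52]  (≈ [6.0000, 52.0000])

|AB| ∈ {29}
|BC| ∈ {23}
|AC| ∈ [6, 52]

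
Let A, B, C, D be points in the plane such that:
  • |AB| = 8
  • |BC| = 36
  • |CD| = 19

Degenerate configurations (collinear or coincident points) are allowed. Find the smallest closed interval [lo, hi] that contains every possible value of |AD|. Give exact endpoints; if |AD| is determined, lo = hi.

|AB| ∈ {8}
|BC| ∈ {36}
|CD| ∈ {19}
|AC| ∈ [28, 44]
|BD| ∈ [17, 55]
|AD| ∈ [9, 63]

|AD| ∈ [9, 63]  (≈ [9.0000, 63.0000])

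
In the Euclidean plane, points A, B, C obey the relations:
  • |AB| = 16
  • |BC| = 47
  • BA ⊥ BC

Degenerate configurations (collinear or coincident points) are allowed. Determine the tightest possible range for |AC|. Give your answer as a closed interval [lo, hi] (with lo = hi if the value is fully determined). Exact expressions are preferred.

|AC| = √(2465)  (≈ 49.6488)

|AB| ∈ {16}
|BC| ∈ {47}
|AC| ∈ {√(2465)}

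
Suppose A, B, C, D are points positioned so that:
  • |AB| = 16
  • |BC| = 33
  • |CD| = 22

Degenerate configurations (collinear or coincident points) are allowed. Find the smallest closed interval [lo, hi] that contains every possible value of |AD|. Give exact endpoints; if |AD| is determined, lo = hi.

|AB| ∈ {16}
|BC| ∈ {33}
|CD| ∈ {22}
|AC| ∈ [17, 49]
|BD| ∈ [11, 55]
|AD| ∈ [0, 71]

|AD| ∈ [0, 71]  (≈ [0.0000, 71.0000])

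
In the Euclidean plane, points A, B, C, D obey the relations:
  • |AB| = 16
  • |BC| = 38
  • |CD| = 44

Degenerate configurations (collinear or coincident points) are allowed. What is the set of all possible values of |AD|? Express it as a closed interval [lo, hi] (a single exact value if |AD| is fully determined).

|AD| ∈ [0, 98]  (≈ [0.0000, 98.0000])

|AB| ∈ {16}
|BC| ∈ {38}
|CD| ∈ {44}
|AC| ∈ [22, 54]
|BD| ∈ [6, 82]
|AD| ∈ [0, 98]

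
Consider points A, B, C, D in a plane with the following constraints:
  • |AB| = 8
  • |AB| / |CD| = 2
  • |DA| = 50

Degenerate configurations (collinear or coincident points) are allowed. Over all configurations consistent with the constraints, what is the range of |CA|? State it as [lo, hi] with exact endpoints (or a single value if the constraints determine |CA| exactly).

|CA| ∈ [46, 54]  (≈ [46.0000, 54.0000])

|AB| ∈ {8}
|AD| ∈ {50}
|CD| ∈ {4}
|BD| ∈ [42, 58]
|AC| ∈ [46, 54]
|BC| ∈ [38, 62]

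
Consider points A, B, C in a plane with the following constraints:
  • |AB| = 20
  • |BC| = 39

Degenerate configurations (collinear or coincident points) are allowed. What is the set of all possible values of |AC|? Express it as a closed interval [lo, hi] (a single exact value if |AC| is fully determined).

|AC| ∈ [19, 59]  (≈ [19.0000, 59.0000])

|AB| ∈ {20}
|BC| ∈ {39}
|AC| ∈ [19, 59]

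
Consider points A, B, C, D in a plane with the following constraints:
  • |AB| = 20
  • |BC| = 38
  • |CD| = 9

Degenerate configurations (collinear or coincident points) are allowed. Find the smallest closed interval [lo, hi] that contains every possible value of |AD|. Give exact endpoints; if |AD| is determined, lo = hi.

|AB| ∈ {20}
|BC| ∈ {38}
|CD| ∈ {9}
|AC| ∈ [18, 58]
|BD| ∈ [29, 47]
|AD| ∈ [9, 67]

|AD| ∈ [9, 67]  (≈ [9.0000, 67.0000])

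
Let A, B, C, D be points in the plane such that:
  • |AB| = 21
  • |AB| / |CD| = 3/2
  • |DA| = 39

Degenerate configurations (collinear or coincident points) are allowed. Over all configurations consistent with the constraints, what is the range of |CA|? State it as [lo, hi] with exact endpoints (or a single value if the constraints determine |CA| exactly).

|AB| ∈ {21}
|AD| ∈ {39}
|CD| ∈ {14}
|BD| ∈ [18, 60]
|AC| ∈ [25, 53]
|BC| ∈ [4, 74]

|CA| ∈ [25, 53]  (≈ [25.0000, 53.0000])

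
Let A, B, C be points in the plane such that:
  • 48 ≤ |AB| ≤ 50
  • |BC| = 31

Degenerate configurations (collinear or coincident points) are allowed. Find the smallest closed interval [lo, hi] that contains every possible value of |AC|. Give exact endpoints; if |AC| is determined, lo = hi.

|AC| ∈ [17, 81]  (≈ [17.0000, 81.0000])

|AB| ∈ [48, 50]
|BC| ∈ {31}
|AC| ∈ [17, 81]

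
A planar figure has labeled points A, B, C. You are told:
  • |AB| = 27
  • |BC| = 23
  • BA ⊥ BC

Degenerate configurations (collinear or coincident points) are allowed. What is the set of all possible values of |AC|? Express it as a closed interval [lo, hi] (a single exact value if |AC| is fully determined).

|AB| ∈ {27}
|BC| ∈ {23}
|AC| ∈ {√(1258)}

|AC| = √(1258)  (≈ 35.4683)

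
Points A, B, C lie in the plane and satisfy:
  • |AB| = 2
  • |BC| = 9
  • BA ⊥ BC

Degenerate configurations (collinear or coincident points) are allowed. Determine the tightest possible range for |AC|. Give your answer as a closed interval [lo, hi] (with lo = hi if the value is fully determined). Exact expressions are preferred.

|AC| = √(85)  (≈ 9.2195)

|AB| ∈ {2}
|BC| ∈ {9}
|AC| ∈ {√(85)}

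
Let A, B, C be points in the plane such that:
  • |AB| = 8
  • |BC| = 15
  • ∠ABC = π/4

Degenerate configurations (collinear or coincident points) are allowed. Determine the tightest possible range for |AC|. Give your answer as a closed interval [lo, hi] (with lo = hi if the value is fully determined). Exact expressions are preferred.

|AB| ∈ {8}
|BC| ∈ {15}
|AC| ∈ {√(289 - 120·√(2))}

|AC| = √(289 - 120·√(2))  (≈ 10.9222)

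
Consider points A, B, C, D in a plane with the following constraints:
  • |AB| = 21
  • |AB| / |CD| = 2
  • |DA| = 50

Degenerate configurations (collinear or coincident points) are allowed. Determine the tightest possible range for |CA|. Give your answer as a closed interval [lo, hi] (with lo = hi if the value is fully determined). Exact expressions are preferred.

|CA| ∈ [79/2, 121/2]  (≈ [39.5000, 60.5000])

|AB| ∈ {21}
|AD| ∈ {50}
|CD| ∈ {21/2}
|BD| ∈ [29, 71]
|AC| ∈ [79/2, 121/2]
|BC| ∈ [37/2, 163/2]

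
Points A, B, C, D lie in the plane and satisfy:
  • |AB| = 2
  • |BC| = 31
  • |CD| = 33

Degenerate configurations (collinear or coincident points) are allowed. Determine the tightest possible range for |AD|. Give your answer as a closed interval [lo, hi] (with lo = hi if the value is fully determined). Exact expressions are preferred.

|AD| ∈ [0, 66]  (≈ [0.0000, 66.0000])

|AB| ∈ {2}
|BC| ∈ {31}
|CD| ∈ {33}
|AC| ∈ [29, 33]
|BD| ∈ [2, 64]
|AD| ∈ [0, 66]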